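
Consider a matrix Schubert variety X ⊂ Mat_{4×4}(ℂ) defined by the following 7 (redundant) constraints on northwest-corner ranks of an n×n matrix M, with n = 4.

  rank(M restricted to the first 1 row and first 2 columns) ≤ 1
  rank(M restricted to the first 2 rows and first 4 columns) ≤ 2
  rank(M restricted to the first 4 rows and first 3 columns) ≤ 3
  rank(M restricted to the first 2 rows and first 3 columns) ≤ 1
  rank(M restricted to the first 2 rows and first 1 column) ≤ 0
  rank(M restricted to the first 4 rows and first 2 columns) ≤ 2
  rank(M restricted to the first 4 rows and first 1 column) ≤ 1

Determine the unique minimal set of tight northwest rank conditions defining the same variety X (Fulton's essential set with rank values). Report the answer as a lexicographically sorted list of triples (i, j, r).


Propagating the 7 rank bounds to every northwest block:

  0  1  1  1
  0  1  1  2
  1  2  2  3
  1  2  3  4

reading off 1-entries of Δ²R: w = (2, 4, 1, 3).

ℓ(w)=3; the 2 essential cells (i,j,r):

[(2, 1, 0), (2, 3, 1)]


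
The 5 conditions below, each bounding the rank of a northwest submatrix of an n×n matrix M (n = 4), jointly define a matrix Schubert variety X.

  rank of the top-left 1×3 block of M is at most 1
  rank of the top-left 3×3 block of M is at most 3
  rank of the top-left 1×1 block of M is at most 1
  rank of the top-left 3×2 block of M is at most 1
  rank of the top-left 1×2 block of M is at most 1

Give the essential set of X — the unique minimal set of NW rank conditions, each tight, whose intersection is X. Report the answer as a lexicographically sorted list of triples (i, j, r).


The tightest implied rank at each (i,j), from the 5 conditions:

  1 | 1 | 1 | 1
  1 | 1 | 2 | 2
  1 | 1 | 2 | 3
  1 | 2 | 3 | 4

second differences of R give the permutation w = (1, 3, 4, 2).

|D(w)|=2, |Ess(w)|=1:

[(3, 2, 1)]


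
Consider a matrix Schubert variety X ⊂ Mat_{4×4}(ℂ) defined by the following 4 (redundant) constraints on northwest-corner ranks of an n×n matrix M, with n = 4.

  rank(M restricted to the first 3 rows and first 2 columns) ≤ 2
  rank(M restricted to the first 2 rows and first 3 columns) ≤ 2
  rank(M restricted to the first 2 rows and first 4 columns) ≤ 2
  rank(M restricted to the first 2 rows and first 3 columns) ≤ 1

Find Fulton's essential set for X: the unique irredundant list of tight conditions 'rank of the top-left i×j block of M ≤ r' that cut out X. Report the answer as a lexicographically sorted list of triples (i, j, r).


Computing R[i][j] = min implied NW-rank bound (n=4, 4 conditions):

  row 1: 1, 1, 1, 1
  row 2: 1, 1, 1, 2
  row 3: 1, 2, 2, 3
  row 4: 1, 2, 3, 4

giving w = (1, 4, 2, 3) via Δ²R.

Fulton essential set (1 of the 2 Rothe cells):

[(2, 3, 1)]


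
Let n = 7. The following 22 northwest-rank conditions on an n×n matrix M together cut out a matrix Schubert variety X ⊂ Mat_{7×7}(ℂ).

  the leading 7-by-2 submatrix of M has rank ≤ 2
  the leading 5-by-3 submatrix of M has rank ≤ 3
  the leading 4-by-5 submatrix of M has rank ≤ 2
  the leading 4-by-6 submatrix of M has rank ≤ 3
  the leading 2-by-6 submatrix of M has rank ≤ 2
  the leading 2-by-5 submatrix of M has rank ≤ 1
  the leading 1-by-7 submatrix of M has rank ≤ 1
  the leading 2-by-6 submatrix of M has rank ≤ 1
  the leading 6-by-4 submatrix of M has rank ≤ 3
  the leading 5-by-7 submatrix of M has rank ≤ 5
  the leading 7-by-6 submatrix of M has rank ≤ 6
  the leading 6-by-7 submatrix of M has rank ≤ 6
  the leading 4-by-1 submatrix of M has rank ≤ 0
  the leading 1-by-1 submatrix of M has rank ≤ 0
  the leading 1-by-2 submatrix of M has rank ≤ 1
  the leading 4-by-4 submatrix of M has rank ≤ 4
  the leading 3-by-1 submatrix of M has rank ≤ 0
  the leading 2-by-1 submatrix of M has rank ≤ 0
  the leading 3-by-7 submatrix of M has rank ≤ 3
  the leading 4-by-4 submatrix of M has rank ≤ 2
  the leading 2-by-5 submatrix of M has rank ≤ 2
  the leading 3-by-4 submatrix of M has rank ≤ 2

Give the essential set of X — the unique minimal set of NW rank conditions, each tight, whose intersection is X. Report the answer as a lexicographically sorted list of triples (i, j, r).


Propagating the 22 rank bounds to every northwest block:

  0  1  1  1  1  1  1
  0  1  1  1  1  1  2
  0  1  2  2  2  2  3
  0  1  2  2  2  3  4
  1  2  3  3  3  4  5
  1  2  3  3  4  5  6
  1  2  3  4  5  6  7

the unique w with this rank table is (2, 7, 3, 6, 1, 5, 4).

|D(w)|=11, |Ess(w)|=4:

[(2, 6, 1), (4, 1, 0), (4, 5, 2), (6, 4, 3)]


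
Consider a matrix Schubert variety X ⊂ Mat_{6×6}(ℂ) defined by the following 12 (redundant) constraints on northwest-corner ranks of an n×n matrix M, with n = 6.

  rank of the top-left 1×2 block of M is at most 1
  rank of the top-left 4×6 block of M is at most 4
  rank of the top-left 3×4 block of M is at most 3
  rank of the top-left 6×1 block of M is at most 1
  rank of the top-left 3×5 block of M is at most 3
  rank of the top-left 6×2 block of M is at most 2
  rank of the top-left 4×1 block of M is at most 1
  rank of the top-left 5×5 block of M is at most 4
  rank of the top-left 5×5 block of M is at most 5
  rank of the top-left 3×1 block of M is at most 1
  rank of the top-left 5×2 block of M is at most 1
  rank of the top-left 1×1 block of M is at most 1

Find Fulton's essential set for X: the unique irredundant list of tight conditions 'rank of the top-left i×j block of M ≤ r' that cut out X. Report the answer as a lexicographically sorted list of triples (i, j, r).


The tightest implied rank at each (i,j), from the 12 conditions:

  1  1  1  1  1  1
  1  1  2  2  2  2
  1  1  2  3  3  3
  1  1  2  3  4  4
  1  1  2  3  4  5
  1  2  3  4  5  6

the unique w with this rank table is (1, 3, 4, 5, 6, 2).

ℓ(w)=4; the 1 essential cell (i,j,r):

[(5, 2, 1)]


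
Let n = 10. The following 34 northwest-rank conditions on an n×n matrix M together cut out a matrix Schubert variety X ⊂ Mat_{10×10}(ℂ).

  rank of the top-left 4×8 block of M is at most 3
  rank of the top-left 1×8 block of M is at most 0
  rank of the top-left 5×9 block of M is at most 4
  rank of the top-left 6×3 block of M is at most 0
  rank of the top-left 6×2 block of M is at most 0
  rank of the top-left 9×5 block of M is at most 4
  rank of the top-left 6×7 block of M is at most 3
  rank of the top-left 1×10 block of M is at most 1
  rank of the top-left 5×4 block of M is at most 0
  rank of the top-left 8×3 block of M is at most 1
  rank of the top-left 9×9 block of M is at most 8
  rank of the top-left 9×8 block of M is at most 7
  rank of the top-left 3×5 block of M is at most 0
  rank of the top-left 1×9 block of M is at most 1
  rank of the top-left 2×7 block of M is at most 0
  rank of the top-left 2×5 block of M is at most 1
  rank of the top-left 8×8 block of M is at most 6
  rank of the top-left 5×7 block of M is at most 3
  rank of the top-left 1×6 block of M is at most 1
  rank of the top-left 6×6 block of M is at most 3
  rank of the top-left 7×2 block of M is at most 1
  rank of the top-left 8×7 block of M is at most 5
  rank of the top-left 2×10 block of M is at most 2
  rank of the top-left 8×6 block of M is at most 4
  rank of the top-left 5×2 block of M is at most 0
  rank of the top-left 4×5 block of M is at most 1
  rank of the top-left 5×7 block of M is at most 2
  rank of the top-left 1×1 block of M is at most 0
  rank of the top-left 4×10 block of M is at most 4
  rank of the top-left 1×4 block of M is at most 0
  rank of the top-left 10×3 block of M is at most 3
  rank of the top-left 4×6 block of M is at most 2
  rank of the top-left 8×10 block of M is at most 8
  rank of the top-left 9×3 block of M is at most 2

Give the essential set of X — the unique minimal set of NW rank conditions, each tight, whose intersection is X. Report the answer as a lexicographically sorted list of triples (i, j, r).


Recovering R(i,j) via the rank-extension bound from the 34 conditions:

  i=1: 0, 0, 0, 0, 0, 0, 0, 0, 1, 1
  i=2: 0, 0, 0, 0, 0, 0, 0, 1, 2, 2
  i=3: 0, 0, 0, 0, 0, 1, 1, 2, 3, 3
  i=4: 0, 0, 0, 0, 1, 2, 2, 3, 4, 4
  i=5: 0, 0, 0, 0, 1, 2, 2, 3, 4, 5
  i=6: 0, 0, 0, 1, 2, 3, 3, 4, 5, 6
  i=7: 1, 1, 1, 2, 3, 4, 4, 5, 6, 7
  i=8: 1, 1, 1, 2, 3, 4, 5, 6, 7, 8
  i=9: 1, 2, 2, 3, 4, 5, 6, 7, 8, 9
  i=10: 1, 2, 3, 4, 5, 6, 7, 8, 9, 10

so w = (9, 8, 6, 5, 10, 4, 1, 7, 2, 3).

ℓ(w)=34; the 7 essential cells (i,j,r):

[(1, 8, 0), (2, 7, 0), (3, 5, 0), (5, 4, 0), (5, 7, 2), (6, 3, 0), (8, 3, 1)]


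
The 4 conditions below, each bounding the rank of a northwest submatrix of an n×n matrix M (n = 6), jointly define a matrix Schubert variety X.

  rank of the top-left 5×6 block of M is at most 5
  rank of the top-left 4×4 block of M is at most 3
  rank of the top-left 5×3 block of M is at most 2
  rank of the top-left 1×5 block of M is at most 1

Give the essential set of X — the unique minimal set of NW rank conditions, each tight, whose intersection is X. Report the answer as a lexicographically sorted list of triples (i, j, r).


Recovering R(i,j) via the rank-extension bound from the 4 conditions:

  1, 1, 1, 1, 1, 1
  1, 2, 2, 2, 2, 2
  1, 2, 2, 3, 3, 3
  1, 2, 2, 3, 4, 4
  1, 2, 2, 3, 4, 5
  1, 2, 3, 4, 5, 6

the unique w with this rank table is (1, 2, 4, 5, 6, 3).

|D(w)|=3, |Ess(w)|=1:

[(5, 3, 2)]


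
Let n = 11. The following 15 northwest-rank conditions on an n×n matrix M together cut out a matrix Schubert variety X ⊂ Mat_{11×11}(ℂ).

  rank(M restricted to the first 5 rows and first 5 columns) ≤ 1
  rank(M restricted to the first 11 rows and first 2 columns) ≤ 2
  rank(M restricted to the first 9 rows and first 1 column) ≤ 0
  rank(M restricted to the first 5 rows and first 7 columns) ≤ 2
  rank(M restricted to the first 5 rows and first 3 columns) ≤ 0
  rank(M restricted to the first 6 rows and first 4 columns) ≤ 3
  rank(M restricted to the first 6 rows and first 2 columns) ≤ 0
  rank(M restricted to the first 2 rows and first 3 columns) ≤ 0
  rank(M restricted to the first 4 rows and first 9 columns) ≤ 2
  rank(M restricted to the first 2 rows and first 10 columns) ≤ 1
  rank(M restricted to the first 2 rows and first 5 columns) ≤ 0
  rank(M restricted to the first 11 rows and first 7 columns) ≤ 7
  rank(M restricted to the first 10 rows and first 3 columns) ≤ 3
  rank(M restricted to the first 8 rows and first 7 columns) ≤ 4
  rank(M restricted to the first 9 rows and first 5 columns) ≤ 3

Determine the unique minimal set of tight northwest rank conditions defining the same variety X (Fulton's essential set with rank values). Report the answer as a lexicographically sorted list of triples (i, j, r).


Reconstructing r_w from the 15 given conditions:

  i=1: 0 0 0 0 0 1 1 1 1 1 1
  i=2: 0 0 0 0 0 1 1 1 1 1 2
  i=3: 0 0 0 1 1 2 2 2 2 2 3
  i=4: 0 0 0 1 1 2 2 2 2 3 4
  i=5: 0 0 0 1 1 2 2 3 3 4 5
  i=6: 0 0 1 2 2 3 3 4 4 5 6
  i=7: 0 1 2 3 3 4 4 5 5 6 7
  i=8: 0 1 2 3 3 4 4 5 6 7 8
  i=9: 0 1 2 3 3 4 5 6 7 8 9
  i=10: 1 2 3 4 4 5 6 7 8 9 10
  i=11: 1 2 3 4 5 6 7 8 9 10 11

so w = (6, 11, 4, 10, 8, 3, 2, 9, 7, 1, 5).

Rothe diagram D(w) (37 cells), 10 SE-corners (essential conditions):

[(2, 5, 0), (2, 10, 1), (4, 9, 2), (5, 3, 0), (5, 5, 1), (5, 7, 2), (6, 2, 0), (8, 7, 4), (9, 1, 0), (9, 5, 3)]


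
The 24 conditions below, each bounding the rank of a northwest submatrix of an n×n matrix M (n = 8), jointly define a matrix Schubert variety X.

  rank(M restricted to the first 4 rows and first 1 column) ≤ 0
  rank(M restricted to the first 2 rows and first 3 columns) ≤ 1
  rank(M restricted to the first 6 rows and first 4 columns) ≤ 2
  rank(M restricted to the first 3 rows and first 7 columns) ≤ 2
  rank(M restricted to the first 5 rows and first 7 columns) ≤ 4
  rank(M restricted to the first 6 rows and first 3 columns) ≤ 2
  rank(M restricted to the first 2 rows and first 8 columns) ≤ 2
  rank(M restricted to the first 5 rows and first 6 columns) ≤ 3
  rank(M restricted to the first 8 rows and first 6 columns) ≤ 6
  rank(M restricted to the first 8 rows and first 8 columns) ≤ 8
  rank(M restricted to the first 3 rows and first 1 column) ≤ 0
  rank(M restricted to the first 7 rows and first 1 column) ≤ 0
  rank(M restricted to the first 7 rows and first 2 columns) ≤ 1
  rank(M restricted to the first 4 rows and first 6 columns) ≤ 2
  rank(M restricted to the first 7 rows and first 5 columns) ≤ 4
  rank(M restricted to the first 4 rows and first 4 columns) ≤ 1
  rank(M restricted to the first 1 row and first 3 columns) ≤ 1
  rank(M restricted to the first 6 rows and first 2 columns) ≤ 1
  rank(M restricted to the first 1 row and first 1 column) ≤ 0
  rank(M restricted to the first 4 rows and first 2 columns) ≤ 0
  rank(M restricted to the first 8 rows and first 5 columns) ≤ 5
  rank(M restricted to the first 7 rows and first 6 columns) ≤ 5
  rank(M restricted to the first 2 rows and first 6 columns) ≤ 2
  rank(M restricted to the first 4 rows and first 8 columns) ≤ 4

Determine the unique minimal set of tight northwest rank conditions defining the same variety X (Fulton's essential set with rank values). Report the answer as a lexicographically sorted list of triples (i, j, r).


The tightest implied rank at each (i,j), from the 24 conditions:

  0 0 1 1 1 1 1 1
  0 0 1 1 2 2 2 2
  0 0 1 1 2 2 2 3
  0 0 1 1 2 2 3 4
  0 1 2 2 3 3 4 5
  0 1 2 2 3 4 5 6
  0 1 2 3 4 5 6 7
  1 2 3 4 5 6 7 8

hence w(1..8) = (3, 5, 8, 7, 2, 6, 4, 1).

|D(w)|=18, |Ess(w)|=6:

[(3, 7, 2), (4, 2, 0), (4, 4, 1), (4, 6, 2), (6, 4, 2), (7, 1, 0)]


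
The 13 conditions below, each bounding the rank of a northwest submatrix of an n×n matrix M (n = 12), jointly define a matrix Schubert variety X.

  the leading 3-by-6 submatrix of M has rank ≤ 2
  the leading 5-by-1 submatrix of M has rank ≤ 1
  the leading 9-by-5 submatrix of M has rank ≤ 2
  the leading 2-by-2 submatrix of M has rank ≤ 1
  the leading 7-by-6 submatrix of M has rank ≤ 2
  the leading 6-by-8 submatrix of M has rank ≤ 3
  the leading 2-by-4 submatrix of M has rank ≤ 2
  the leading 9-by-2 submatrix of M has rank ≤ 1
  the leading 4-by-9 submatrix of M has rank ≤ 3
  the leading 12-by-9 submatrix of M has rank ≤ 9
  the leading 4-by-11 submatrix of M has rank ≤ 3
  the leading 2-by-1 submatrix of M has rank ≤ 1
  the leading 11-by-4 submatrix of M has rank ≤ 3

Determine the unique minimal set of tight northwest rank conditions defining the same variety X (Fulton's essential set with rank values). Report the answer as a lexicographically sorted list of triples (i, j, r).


The tightest implied rank at each (i,j), from the 13 conditions:

  row 1: 1, 1, 1, 1, 1, 1, 1, 1, 1, 1, 1, 1
  row 2: 1, 1, 2, 2, 2, 2, 2, 2, 2, 2, 2, 2
  row 3: 1, 1, 2, 2, 2, 2, 3, 3, 3, 3, 3, 3
  row 4: 1, 1, 2, 2, 2, 2, 3, 3, 3, 3, 3, 4
  row 5: 1, 1, 2, 2, 2, 2, 3, 3, 4, 4, 4, 5
  row 6: 1, 1, 2, 2, 2, 2, 3, 3, 4, 5, 5, 6
  row 7: 1, 1, 2, 2, 2, 2, 3, 4, 5, 6, 6, 7
  row 8: 1, 1, 2, 2, 2, 3, 4, 5, 6, 7, 7, 8
  row 9: 1, 1, 2, 2, 2, 3, 4, 5, 6, 7, 8, 9
  row 10: 1, 2, 3, 3, 3, 4, 5, 6, 7, 8, 9, 10
  row 11: 1, 2, 3, 3, 4, 5, 6, 7, 8, 9, 10, 11
  row 12: 1, 2, 3, 4, 5, 6, 7, 8, 9, 10, 11, 12

reading off 1-entries of Δ²R: w = (1, 3, 7, 12, 9, 10, 8, 6, 11, 2, 5, 4).

|D(w)|=34, |Ess(w)|=6:

[(4, 11, 3), (6, 8, 3), (7, 6, 2), (9, 2, 1), (9, 5, 2), (11, 4, 3)]


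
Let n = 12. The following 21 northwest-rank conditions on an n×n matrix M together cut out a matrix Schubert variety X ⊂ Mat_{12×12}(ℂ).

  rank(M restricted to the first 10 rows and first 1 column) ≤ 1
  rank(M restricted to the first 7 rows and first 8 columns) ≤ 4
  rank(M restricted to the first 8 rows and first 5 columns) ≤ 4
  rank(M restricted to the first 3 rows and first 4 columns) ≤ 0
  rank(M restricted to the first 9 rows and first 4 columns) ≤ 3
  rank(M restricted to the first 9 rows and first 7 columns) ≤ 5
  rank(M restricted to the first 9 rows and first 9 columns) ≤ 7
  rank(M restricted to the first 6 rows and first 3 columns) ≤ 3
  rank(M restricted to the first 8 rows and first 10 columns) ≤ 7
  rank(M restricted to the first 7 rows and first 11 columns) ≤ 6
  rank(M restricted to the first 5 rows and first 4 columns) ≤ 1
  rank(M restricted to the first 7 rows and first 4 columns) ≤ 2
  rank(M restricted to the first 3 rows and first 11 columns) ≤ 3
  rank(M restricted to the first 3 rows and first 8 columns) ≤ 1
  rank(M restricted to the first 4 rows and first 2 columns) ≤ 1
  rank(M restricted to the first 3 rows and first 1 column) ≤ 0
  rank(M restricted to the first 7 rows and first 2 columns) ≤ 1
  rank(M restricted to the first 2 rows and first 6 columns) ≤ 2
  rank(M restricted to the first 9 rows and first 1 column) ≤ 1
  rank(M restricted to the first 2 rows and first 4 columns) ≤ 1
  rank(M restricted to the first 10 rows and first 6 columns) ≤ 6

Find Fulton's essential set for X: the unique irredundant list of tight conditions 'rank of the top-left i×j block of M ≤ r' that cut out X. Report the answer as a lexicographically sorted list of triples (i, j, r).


The tightest implied rank at each (i,j), from the 21 conditions:

  R[1]: 0, 0, 0, 0, 1, 1, 1, 1, 1, 1, 1, 1
  R[2]: 0, 0, 0, 0, 1, 1, 1, 1, 2, 2, 2, 2
  R[3]: 0, 0, 0, 0, 1, 1, 1, 1, 2, 3, 3, 3
  R[4]: 1, 1, 1, 1, 2, 2, 2, 2, 3, 4, 4, 4
  R[5]: 1, 1, 1, 1, 2, 3, 3, 3, 4, 5, 5, 5
  R[6]: 1, 1, 2, 2, 3, 4, 4, 4, 5, 6, 6, 6
  R[7]: 1, 1, 2, 2, 3, 4, 4, 4, 5, 6, 6, 7
  R[8]: 1, 2, 3, 3, 4, 5, 5, 5, 6, 7, 7, 8
  R[9]: 1, 2, 3, 3, 4, 5, 5, 6, 7, 8, 8, 9
  R[10]: 1, 2, 3, 4, 5, 6, 6, 7, 8, 9, 9, 10
  R[11]: 1, 2, 3, 4, 5, 6, 7, 8, 9, 10, 10, 11
  R[12]: 1, 2, 3, 4, 5, 6, 7, 8, 9, 10, 11, 12

giving w = (5, 9, 10, 1, 6, 3, 12, 2, 8, 4, 7, 11) via Δ²R.

Fulton essential set (9 of the 29 Rothe cells):

[(3, 4, 0), (3, 8, 1), (5, 4, 1), (7, 2, 1), (7, 4, 2), (7, 8, 4), (7, 11, 6), (9, 4, 3), (9, 7, 5)]


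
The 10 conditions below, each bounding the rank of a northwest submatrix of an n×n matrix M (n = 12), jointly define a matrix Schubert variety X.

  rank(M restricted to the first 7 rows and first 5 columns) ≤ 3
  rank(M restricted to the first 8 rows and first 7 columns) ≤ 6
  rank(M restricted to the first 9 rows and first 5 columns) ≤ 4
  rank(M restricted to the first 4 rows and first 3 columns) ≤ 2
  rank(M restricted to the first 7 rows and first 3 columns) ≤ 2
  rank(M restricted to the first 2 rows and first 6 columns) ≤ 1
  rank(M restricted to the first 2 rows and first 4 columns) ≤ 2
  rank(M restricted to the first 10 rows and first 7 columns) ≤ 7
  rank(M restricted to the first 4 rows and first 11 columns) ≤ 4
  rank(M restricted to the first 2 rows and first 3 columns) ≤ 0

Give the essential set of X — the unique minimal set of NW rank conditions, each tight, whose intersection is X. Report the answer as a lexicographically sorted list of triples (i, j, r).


Propagating the 10 rank bounds to every northwest block:

  R[1]: 0 0 0 1 1 1 1 1 1 1 1 1
  R[2]: 0 0 0 1 1 1 2 2 2 2 2 2
  R[3]: 1 1 1 2 2 2 3 3 3 3 3 3
  R[4]: 1 2 2 3 3 3 4 4 4 4 4 4
  R[5]: 1 2 2 3 3 4 5 5 5 5 5 5
  R[6]: 1 2 2 3 3 4 5 6 6 6 6 6
  R[7]: 1 2 2 3 3 4 5 6 7 7 7 7
  R[8]: 1 2 3 4 4 5 6 7 8 8 8 8
  R[9]: 1 2 3 4 4 5 6 7 8 9 9 9
  R[10]: 1 2 3 4 5 6 7 8 9 10 10 10
  R[11]: 1 2 3 4 5 6 7 8 9 10 11 11
  R[12]: 1 2 3 4 5 6 7 8 9 10 11 12

giving w = (4, 7, 1, 2, 6, 8, 9, 3, 10, 5, 11, 12) via Δ²R.

ℓ(w)=15; the 5 essential cells (i,j,r):

[(2, 3, 0), (2, 6, 1), (7, 3, 2), (7, 5, 3), (9, 5, 4)]


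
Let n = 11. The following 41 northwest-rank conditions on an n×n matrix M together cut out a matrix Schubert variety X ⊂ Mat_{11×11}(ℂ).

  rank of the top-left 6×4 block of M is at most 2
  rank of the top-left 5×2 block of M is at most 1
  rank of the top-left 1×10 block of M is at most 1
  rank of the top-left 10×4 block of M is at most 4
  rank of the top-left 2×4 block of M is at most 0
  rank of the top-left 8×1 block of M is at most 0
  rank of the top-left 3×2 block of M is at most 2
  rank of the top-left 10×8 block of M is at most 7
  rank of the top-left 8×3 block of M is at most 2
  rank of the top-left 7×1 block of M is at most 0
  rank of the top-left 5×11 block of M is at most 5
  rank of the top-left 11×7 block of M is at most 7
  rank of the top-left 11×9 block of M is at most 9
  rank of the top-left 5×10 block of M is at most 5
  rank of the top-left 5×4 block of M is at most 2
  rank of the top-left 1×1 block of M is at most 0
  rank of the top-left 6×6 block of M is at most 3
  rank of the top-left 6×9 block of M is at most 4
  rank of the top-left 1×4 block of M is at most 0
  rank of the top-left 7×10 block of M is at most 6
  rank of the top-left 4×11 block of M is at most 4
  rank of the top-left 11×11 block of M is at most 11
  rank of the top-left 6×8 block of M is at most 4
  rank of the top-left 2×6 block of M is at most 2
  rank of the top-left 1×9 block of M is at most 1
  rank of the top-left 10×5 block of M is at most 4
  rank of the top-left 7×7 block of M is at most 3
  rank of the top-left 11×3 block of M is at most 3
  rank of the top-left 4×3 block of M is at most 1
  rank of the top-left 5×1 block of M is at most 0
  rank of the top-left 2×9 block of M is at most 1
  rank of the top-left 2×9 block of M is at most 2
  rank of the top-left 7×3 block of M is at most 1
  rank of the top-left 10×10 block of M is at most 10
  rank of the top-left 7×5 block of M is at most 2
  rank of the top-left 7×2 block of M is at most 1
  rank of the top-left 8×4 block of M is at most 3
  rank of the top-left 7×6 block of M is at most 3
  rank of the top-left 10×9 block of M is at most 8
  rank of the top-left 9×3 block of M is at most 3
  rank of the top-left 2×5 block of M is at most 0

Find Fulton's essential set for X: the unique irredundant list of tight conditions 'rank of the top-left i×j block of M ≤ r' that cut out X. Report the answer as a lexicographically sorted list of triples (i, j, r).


Recovering R(i,j) via the rank-extension bound from the 41 conditions:

  0  0  0  0  0  1  1  1  1  1  1
  0  0  0  0  0  1  1  1  1  2  2
  0  1  1  1  1  2  2  2  2  3  3
  0  1  1  2  2  3  3  3  3  4  4
  0  1  1  2  2  3  3  4  4  5  5
  0  1  1  2  2  3  3  4  4  5  6
  0  1  1  2  2  3  3  4  5  6  7
  0  1  2  3  3  4  4  5  6  7  8
  1  2  3  4  4  5  5  6  7  8  9
  1  2  3  4  4  5  6  7  8  9  10
  1  2  3  4  5  6  7  8  9  10  11

second differences of R give the permutation w = (6, 10, 2, 4, 8, 11, 9, 3, 1, 7, 5).

D(w) has 31 cells with 8 SE-corners; essential set:

[(2, 5, 0), (2, 9, 1), (6, 9, 4), (7, 3, 1), (7, 5, 2), (7, 7, 3), (8, 1, 0), (10, 5, 4)]


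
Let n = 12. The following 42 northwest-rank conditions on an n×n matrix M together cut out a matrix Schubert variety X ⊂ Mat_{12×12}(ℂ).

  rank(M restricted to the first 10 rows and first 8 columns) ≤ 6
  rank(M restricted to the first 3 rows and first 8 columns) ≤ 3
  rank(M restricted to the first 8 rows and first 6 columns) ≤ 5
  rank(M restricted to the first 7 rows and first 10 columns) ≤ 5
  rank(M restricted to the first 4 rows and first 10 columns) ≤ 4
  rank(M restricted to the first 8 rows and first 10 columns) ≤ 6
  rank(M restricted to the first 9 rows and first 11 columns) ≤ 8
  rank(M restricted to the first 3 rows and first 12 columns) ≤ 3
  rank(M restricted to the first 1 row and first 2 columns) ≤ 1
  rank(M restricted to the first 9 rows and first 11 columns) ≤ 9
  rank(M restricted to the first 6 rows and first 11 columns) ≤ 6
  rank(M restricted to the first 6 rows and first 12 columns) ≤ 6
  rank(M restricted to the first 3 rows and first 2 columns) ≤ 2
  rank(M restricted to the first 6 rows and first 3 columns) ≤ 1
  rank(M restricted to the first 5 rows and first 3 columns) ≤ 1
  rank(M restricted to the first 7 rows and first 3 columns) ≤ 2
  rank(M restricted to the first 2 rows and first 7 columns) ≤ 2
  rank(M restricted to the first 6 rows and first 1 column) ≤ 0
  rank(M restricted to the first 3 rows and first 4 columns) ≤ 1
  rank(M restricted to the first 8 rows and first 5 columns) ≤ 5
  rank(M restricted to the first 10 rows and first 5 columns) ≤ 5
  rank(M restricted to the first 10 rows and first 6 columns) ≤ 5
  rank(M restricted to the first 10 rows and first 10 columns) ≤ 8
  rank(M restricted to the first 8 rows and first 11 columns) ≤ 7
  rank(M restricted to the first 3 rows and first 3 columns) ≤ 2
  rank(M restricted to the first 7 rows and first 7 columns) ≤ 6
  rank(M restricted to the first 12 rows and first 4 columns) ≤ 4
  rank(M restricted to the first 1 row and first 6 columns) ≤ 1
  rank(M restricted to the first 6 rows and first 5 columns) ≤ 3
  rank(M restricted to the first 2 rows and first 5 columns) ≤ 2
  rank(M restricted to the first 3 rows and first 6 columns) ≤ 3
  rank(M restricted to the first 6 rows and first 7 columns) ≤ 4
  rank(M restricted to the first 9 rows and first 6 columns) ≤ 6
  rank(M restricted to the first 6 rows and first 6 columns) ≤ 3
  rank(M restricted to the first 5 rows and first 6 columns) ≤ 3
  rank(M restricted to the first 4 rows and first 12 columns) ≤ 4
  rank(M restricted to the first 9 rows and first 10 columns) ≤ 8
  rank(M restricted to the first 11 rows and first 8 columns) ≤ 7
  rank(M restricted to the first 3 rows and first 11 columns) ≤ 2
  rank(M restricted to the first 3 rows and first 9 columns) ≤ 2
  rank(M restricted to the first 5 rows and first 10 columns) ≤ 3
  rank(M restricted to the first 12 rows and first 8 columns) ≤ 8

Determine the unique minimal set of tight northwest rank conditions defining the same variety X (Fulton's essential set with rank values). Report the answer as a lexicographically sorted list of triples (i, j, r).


Computing R[i][j] = min implied NW-rank bound (n=12, 42 conditions):

  R[1]: 0 1 1 1 1 1 1 1 1 1 1 1
  R[2]: 0 1 1 1 2 2 2 2 2 2 2 2
  R[3]: 0 1 1 1 2 2 2 2 2 2 2 3
  R[4]: 0 1 1 2 3 3 3 3 3 3 3 4
  R[5]: 0 1 1 2 3 3 3 3 3 3 4 5
  R[6]: 0 1 1 2 3 3 4 4 4 4 5 6
  R[7]: 1 2 2 3 4 4 5 5 5 5 6 7
  R[8]: 1 2 3 4 5 5 6 6 6 6 7 8
  R[9]: 1 2 3 4 5 5 6 6 7 7 8 9
  R[10]: 1 2 3 4 5 5 6 6 7 8 9 10
  R[11]: 1 2 3 4 5 6 7 7 8 9 10 11
  R[12]: 1 2 3 4 5 6 7 8 9 10 11 12

giving w = (2, 5, 12, 4, 11, 7, 1, 3, 9, 10, 6, 8) via Δ²R.

8 SE-corners of the 29-cell Rothe diagram give Ess(w):

[(3, 4, 1), (3, 11, 2), (5, 10, 3), (6, 1, 0), (6, 3, 1), (6, 6, 3), (10, 6, 5), (10, 8, 6)]


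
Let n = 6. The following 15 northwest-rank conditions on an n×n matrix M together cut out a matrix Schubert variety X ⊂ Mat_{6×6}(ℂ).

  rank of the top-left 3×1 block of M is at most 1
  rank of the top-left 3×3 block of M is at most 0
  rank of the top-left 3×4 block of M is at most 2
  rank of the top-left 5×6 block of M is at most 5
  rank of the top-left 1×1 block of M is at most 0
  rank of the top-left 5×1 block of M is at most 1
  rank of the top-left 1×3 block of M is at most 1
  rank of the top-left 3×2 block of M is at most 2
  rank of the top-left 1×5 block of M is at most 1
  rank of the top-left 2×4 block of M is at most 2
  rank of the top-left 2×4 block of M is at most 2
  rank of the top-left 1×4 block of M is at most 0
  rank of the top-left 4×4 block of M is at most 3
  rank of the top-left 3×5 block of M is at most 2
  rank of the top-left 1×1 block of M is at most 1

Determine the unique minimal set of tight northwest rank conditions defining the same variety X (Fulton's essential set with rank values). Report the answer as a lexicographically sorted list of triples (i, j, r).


Propagating the 15 rank bounds to every northwest block:

  R[1]: 0  0  0  0  1  1
  R[2]: 0  0  0  1  2  2
  R[3]: 0  0  0  1  2  3
  R[4]: 1  1  1  2  3  4
  R[5]: 1  2  2  3  4  5
  R[6]: 1  2  3  4  5  6

second differences of R give the permutation w = (5, 4, 6, 1, 2, 3).

|D(w)|=10, |Ess(w)|=2:

[(1, 4, 0), (3, 3, 0)]


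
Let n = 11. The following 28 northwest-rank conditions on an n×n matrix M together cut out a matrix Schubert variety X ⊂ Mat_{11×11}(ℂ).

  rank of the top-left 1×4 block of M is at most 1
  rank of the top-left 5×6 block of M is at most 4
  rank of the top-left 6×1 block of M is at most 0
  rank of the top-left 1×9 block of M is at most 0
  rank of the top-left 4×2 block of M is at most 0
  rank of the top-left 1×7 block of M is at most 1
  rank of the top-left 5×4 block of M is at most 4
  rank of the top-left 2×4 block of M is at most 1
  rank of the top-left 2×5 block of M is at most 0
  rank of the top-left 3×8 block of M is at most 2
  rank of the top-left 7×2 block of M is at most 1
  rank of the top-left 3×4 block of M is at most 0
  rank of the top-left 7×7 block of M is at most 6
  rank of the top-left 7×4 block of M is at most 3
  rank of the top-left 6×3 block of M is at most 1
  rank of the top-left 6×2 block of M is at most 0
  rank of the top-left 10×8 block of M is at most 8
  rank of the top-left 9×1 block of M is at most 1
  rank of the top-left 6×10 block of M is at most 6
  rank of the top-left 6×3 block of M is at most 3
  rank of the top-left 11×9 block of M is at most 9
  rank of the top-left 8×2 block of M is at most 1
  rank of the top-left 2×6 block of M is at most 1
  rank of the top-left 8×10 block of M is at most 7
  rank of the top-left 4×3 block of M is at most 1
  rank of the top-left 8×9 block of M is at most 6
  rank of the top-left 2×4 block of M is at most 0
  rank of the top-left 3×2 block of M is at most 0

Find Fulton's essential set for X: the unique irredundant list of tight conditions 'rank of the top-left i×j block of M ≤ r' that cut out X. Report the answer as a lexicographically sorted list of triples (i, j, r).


Recovering R(i,j) via the rank-extension bound from the 28 conditions:

  R[1]: 0 | 0 | 0 | 0 | 0 | 0 | 0 | 0 | 0 | 1 | 1
  R[2]: 0 | 0 | 0 | 0 | 0 | 1 | 1 | 1 | 1 | 2 | 2
  R[3]: 0 | 0 | 0 | 0 | 1 | 2 | 2 | 2 | 2 | 3 | 3
  R[4]: 0 | 0 | 1 | 1 | 2 | 3 | 3 | 3 | 3 | 4 | 4
  R[5]: 0 | 0 | 1 | 2 | 3 | 4 | 4 | 4 | 4 | 5 | 5
  R[6]: 0 | 0 | 1 | 2 | 3 | 4 | 5 | 5 | 5 | 6 | 6
  R[7]: 1 | 1 | 2 | 3 | 4 | 5 | 6 | 6 | 6 | 7 | 7
  R[8]: 1 | 1 | 2 | 3 | 4 | 5 | 6 | 6 | 6 | 7 | 8
  R[9]: 1 | 2 | 3 | 4 | 5 | 6 | 7 | 7 | 7 | 8 | 9
  R[10]: 1 | 2 | 3 | 4 | 5 | 6 | 7 | 8 | 8 | 9 | 10
  R[11]: 1 | 2 | 3 | 4 | 5 | 6 | 7 | 8 | 9 | 10 | 11

the unique w with this rank table is (10, 6, 5, 3, 4, 7, 1, 11, 2, 8, 9).

ℓ(w)=27; the 6 essential cells (i,j,r):

[(1, 9, 0), (2, 5, 0), (3, 4, 0), (6, 2, 0), (8, 2, 1), (8, 9, 6)]


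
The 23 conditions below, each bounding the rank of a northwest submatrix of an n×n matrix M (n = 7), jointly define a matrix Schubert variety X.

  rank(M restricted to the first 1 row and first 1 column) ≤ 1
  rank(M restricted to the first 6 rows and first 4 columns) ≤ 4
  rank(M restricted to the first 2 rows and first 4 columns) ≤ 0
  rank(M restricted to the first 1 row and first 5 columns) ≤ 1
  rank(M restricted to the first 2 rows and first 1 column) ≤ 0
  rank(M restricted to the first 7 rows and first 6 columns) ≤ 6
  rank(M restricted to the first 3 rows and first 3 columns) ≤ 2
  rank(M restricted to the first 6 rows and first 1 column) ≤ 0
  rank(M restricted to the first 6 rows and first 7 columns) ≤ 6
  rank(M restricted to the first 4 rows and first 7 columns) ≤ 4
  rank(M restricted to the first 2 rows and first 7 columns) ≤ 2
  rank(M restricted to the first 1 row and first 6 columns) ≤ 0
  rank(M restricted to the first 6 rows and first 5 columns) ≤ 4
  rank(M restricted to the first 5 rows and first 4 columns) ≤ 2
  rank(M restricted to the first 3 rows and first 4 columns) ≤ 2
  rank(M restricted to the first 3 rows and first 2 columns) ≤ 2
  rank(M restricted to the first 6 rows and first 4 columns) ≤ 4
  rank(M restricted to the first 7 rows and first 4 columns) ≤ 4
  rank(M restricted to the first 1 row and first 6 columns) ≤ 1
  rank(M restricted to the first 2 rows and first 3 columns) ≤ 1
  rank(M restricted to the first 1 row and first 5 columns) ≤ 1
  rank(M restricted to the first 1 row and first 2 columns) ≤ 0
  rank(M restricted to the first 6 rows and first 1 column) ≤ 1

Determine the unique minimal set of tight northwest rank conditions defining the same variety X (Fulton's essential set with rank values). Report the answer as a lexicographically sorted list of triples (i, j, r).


Rank table r_w(7×7) implied by the 23 constraints:

  row 1: 0 0 0 0 0 0 1
  row 2: 0 0 0 0 1 1 2
  row 3: 0 1 1 1 2 2 3
  row 4: 0 1 2 2 3 3 4
  row 5: 0 1 2 2 3 4 5
  row 6: 0 1 2 3 4 5 6
  row 7: 1 2 3 4 5 6 7

second differences of R give the permutation w = (7, 5, 2, 3, 6, 4, 1).

ℓ(w)=15; the 4 essential cells (i,j,r):

[(1, 6, 0), (2, 4, 0), (5, 4, 2), (6, 1, 0)]


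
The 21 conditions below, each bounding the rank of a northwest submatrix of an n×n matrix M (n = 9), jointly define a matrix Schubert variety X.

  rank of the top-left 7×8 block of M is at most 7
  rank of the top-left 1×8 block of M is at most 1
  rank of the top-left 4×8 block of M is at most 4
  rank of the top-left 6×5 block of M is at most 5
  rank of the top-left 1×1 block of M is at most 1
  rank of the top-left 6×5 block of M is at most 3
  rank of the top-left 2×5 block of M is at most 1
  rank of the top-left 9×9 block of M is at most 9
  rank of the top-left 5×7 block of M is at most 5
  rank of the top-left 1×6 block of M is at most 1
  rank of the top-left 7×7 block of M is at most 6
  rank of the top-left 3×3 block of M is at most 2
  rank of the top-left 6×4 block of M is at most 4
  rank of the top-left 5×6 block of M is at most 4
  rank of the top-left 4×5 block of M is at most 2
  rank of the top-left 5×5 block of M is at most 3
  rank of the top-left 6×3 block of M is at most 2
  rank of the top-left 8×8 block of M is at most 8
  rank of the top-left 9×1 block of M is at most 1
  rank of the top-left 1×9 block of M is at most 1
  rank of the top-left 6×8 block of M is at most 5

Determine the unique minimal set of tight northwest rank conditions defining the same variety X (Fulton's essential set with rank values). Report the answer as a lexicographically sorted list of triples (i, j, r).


Recovering R(i,j) via the rank-extension bound from the 21 conditions:

  i=1: 1 | 1 | 1 | 1 | 1 | 1 | 1 | 1 | 1
  i=2: 1 | 1 | 1 | 1 | 1 | 2 | 2 | 2 | 2
  i=3: 1 | 2 | 2 | 2 | 2 | 3 | 3 | 3 | 3
  i=4: 1 | 2 | 2 | 2 | 2 | 3 | 4 | 4 | 4
  i=5: 1 | 2 | 2 | 3 | 3 | 4 | 5 | 5 | 5
  i=6: 1 | 2 | 2 | 3 | 3 | 4 | 5 | 5 | 6
  i=7: 1 | 2 | 3 | 4 | 4 | 5 | 6 | 6 | 7
  i=8: 1 | 2 | 3 | 4 | 5 | 6 | 7 | 7 | 8
  i=9: 1 | 2 | 3 | 4 | 5 | 6 | 7 | 8 | 9

second differences of R give the permutation w = (1, 6, 2, 7, 4, 9, 3, 5, 8).

ℓ(w)=11; the 5 essential cells (i,j,r):

[(2, 5, 1), (4, 5, 2), (6, 3, 2), (6, 5, 3), (6, 8, 5)]


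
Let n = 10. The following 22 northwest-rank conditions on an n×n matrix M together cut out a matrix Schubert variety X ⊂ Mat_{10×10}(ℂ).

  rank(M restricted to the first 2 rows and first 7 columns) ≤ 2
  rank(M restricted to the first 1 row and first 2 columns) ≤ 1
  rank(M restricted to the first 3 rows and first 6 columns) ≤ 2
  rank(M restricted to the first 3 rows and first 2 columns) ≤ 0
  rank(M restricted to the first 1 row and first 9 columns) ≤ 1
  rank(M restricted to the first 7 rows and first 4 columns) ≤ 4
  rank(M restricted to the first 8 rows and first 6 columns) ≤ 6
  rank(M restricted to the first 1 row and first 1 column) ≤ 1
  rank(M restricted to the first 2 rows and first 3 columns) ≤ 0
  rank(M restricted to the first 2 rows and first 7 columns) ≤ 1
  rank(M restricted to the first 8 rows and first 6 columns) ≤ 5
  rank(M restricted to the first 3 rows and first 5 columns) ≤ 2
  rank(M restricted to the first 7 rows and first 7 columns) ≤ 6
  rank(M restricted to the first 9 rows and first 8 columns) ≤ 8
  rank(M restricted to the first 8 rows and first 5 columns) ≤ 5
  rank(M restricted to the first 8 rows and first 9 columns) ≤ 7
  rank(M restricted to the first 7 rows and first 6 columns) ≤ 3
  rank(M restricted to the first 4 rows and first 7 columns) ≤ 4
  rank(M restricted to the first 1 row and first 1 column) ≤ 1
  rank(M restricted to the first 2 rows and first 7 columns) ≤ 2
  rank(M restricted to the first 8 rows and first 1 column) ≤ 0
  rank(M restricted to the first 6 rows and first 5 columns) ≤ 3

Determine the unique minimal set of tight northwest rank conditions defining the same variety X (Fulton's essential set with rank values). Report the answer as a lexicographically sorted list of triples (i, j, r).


Rank table r_w(10×10) implied by the 22 constraints:

  0  0  0  1  1  1  1  1  1  1
  0  0  0  1  1  1  1  2  2  2
  0  0  1  2  2  2  2  3  3  3
  0  1  2  3  3  3  3  4  4  4
  0  1  2  3  3  3  4  5  5  5
  0  1  2  3  3  3  4  5  6  6
  0  1  2  3  3  3  4  5  6  7
  0  1  2  3  4  4  5  6  7  8
  1  2  3  4  5  5  6  7  8  9
  1  2  3  4  5  6  7  8  9  10

giving w = (4, 8, 3, 2, 7, 9, 10, 5, 1, 6) via Δ²R.

5 SE-corners of the 22-cell Rothe diagram give Ess(w):

[(2, 3, 0), (2, 7, 1), (3, 2, 0), (7, 6, 3), (8, 1, 0)]


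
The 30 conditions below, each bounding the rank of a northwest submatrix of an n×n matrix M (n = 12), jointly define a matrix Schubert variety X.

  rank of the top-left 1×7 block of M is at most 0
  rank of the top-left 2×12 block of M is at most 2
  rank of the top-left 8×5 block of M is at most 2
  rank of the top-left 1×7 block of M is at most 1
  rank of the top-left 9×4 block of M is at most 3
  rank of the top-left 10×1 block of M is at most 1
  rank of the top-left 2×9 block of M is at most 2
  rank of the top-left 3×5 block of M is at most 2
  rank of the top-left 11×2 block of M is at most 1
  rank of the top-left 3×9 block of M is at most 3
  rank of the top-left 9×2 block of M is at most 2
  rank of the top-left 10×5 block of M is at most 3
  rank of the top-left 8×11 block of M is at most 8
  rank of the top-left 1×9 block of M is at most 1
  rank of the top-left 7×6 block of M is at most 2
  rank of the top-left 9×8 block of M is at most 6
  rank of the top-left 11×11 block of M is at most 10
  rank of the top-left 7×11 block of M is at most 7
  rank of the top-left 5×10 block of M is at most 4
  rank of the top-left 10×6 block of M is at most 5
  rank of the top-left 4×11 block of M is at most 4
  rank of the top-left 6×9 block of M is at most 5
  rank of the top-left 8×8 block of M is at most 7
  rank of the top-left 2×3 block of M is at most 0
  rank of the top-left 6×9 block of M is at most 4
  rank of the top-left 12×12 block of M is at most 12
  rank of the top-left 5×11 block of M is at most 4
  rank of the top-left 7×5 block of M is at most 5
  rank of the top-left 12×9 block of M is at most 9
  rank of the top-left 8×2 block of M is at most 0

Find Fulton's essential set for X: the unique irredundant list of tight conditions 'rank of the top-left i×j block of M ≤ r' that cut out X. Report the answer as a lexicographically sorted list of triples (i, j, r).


Reconstructing r_w from the 30 given conditions:

  0 0 0 0 0 0 0 1 1 1 1 1
  0 0 0 1 1 1 1 2 2 2 2 2
  0 0 1 2 2 2 2 3 3 3 3 3
  0 0 1 2 2 2 3 4 4 4 4 4
  0 0 1 2 2 2 3 4 4 4 4 5
  0 0 1 2 2 2 3 4 4 5 5 6
  0 0 1 2 2 2 3 4 5 6 6 7
  0 0 1 2 2 3 4 5 6 7 7 8
  1 1 2 3 3 4 5 6 7 8 8 9
  1 1 2 3 3 4 5 6 7 8 9 10
  1 1 2 3 4 5 6 7 8 9 10 11
  1 2 3 4 5 6 7 8 9 10 11 12

reading off 1-entries of Δ²R: w = (8, 4, 3, 7, 12, 10, 9, 6, 1, 11, 5, 2).

Rothe diagram D(w) (38 cells), 9 SE-corners (essential conditions):

[(1, 7, 0), (2, 3, 0), (5, 11, 4), (6, 9, 4), (7, 6, 2), (8, 2, 0), (8, 5, 2), (10, 5, 3), (11, 2, 1)]


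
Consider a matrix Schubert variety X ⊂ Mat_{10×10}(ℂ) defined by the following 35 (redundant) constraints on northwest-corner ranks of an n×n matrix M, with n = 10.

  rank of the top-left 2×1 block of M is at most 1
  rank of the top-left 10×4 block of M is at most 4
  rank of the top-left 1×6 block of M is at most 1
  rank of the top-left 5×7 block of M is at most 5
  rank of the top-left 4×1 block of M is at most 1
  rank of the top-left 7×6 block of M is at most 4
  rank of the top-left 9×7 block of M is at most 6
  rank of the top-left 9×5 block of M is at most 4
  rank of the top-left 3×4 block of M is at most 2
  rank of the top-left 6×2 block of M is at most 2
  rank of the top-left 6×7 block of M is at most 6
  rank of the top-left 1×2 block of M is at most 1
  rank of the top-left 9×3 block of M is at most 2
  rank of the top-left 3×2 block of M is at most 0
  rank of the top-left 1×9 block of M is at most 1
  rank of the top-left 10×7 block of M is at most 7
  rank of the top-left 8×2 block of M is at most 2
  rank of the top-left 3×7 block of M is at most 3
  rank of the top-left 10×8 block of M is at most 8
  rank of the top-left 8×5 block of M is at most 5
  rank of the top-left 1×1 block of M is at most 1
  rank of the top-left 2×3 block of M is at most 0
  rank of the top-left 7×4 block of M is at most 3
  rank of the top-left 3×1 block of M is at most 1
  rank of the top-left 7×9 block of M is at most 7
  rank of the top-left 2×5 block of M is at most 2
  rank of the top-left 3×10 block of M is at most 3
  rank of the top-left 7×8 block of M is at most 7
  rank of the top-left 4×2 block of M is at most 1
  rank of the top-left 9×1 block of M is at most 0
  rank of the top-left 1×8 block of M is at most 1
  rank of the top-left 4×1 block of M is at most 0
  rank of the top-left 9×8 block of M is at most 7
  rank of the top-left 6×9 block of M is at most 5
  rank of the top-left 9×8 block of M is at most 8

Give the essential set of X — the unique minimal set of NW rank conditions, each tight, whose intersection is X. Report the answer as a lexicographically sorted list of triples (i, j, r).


The tightest implied rank at each (i,j), from the 35 conditions:

  R[1]: 0, 0, 0, 1, 1, 1, 1, 1, 1, 1
  R[2]: 0, 0, 0, 1, 2, 2, 2, 2, 2, 2
  R[3]: 0, 0, 1, 2, 3, 3, 3, 3, 3, 3
  R[4]: 0, 1, 2, 3, 4, 4, 4, 4, 4, 4
  R[5]: 0, 1, 2, 3, 4, 4, 5, 5, 5, 5
  R[6]: 0, 1, 2, 3, 4, 4, 5, 5, 5, 6
  R[7]: 0, 1, 2, 3, 4, 4, 5, 6, 6, 7
  R[8]: 0, 1, 2, 3, 4, 5, 6, 7, 7, 8
  R[9]: 0, 1, 2, 3, 4, 5, 6, 7, 8, 9
  R[10]: 1, 2, 3, 4, 5, 6, 7, 8, 9, 10

hence w(1..10) = (4, 5, 3, 2, 7, 10, 8, 6, 9, 1).

5 SE-corners of the 19-cell Rothe diagram give Ess(w):

[(2, 3, 0), (3, 2, 0), (6, 9, 5), (7, 6, 4), (9, 1, 0)]
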